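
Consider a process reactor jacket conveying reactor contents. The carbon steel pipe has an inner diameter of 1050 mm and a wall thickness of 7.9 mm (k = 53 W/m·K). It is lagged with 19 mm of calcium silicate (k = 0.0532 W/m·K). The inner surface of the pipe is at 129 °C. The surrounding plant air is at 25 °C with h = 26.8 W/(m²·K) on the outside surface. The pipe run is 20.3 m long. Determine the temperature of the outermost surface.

T ≈ 34.7 °C

Per-layer cylindrical resistances, series-summed:
R_carbon steel pipe wall = ln(532.9/525)/(2π×53×20.3) = 2.209×10^-6 K/W
R_calcium silicate = ln(551.9/532.9)/(2π×0.0532×20.3) = 0.005163 K/W
R_outer film = 1/(h_o·2πr_oL) = 1/(26.8×2π×0.5519×20.3) = 5.301×10^-4 K/W
R_total = 0.005695 K/W
Q = ΔT/R_total = 104/0.005695
Q = 18300 W
T_interface = T_inner − Q·ΣR(inner→interface) = 129 − 18300×0.005165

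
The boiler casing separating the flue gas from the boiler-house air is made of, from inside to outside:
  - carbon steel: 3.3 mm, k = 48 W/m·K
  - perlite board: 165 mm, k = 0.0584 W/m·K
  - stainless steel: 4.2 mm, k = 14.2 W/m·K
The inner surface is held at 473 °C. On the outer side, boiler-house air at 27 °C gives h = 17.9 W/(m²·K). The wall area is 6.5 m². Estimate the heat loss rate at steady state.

Q ≈ 1010 W

Series thermal resistances:
R_carbon steel = L/(kA) = 0.0033/(48×6.5) = 1.058×10^-5 K/W
R_perlite board = L/(kA) = 0.165/(0.0584×6.5) = 0.4347 K/W
R_stainless steel = L/(kA) = 0.0042/(14.2×6.5) = 4.55×10^-5 K/W
R_outer film = 1/(h_o·A) = 1/(17.9×6.5) = 0.008595 K/W
R_total = 0.4433 K/W
Q = ΔT / R_total = 446 / 0.4433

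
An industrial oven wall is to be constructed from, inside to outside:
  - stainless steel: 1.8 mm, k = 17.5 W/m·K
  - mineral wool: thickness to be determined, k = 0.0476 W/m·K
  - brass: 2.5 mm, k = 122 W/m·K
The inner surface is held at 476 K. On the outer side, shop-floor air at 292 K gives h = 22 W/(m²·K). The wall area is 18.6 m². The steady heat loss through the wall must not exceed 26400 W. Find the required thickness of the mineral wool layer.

Series thermal resistances:
R_stainless steel = L/(kA) = 0.0018/(17.5×18.6) = 5.53×10^-6 K/W
R_brass = L/(kA) = 0.0025/(122×18.6) = 1.102×10^-6 K/W
R_outer film = 1/(h_o·A) = 1/(22×18.6) = 0.002444 K/W
Sum of the known resistances R_other = 0.00245 K/W
Required total resistance R_tot = ΔT/Q_allow = 184/26400 = 0.00697 K/W
R_mineral wool = R_tot − R_other = 0.004519 K/W
L = R·k·A = 0.004519×0.0476×18.6

L ≈ 4 mm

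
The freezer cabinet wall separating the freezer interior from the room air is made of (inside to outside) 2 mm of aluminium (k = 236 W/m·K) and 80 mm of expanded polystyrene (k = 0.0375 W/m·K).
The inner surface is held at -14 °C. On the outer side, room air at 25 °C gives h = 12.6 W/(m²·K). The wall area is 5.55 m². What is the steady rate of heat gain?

Q ≈ 97.8 W

Thermal resistances in series:
R_aluminium = L/(kA) = 0.002/(236×5.55) = 1.527×10^-6 K/W
R_expanded polystyrene = L/(kA) = 0.08/(0.0375×5.55) = 0.3844 K/W
R_outer film = 1/(h_o·A) = 1/(12.6×5.55) = 0.0143 K/W
R_total = 0.3987 K/W
Q = ΔT / R_total = 39 / 0.3987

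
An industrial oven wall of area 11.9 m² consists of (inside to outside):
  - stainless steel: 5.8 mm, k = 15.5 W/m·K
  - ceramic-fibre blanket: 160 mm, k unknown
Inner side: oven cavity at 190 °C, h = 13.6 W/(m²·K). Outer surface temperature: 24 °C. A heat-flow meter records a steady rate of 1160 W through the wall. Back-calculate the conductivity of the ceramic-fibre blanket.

k ≈ 0.0982 W/(m·K)

Model the wall as resistances in series:
R_inner film = 1/(h_i·A) = 1/(13.6×11.9) = 0.006179 K/W
R_stainless steel = L/(kA) = 0.0058/(15.5×11.9) = 3.144×10^-5 K/W
Sum of known resistances R_other = 0.00621 K/W
Total R = ΔT/Q = 166/1160 = 0.1431 K/W
R_ceramic-fibre blanket = R_total − R_other = 0.1369 K/W
k = L/(R·A) = 0.16/(0.1369×11.9)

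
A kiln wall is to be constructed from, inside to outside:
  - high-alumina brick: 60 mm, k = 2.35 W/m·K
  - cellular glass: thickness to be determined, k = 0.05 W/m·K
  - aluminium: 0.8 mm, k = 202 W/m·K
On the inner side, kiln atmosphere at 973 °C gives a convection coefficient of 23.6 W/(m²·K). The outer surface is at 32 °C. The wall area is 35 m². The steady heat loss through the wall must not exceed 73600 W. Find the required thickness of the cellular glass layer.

L ≈ 19 mm

Treating each layer as a thermal resistance in series:
R_inner film = 1/(h_i·A) = 1/(23.6×35) = 0.001211 K/W
R_high-alumina brick = L/(kA) = 0.06/(2.35×35) = 7.295×10^-4 K/W
R_aluminium = L/(kA) = 0.0008/(202×35) = 1.132×10^-7 K/W
Sum of the known resistances R_other = 0.00194 K/W
Required total resistance R_tot = ΔT/Q_allow = 941/73600 = 0.01279 K/W
R_cellular glass = R_tot − R_other = 0.01085 K/W
L = R·k·A = 0.01085×0.05×35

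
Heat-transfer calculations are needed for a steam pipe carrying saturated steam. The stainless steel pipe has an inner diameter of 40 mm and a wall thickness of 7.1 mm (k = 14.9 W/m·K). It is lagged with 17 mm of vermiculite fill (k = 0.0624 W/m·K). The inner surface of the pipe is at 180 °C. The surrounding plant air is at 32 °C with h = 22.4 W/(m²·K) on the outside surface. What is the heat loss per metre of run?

Radial resistances (cylindrical: R_cond = ln(r_o/r_i)/(2πkL), R_conv = 1/(h·2πrL)):
R_stainless steel pipe wall = ln(27.1/20)/(2π×14.9×1) = 0.003245 K/W
R_vermiculite fill = ln(44.1/27.1)/(2π×0.0624×1) = 1.242 K/W
R_outer film = 1/(h_o·2πr_oL) = 1/(22.4×2π×0.0441×1) = 0.1611 K/W
R_total = 1.406 K/W
Q = ΔT/R_total = 148/1.406

q′ ≈ 105 W/m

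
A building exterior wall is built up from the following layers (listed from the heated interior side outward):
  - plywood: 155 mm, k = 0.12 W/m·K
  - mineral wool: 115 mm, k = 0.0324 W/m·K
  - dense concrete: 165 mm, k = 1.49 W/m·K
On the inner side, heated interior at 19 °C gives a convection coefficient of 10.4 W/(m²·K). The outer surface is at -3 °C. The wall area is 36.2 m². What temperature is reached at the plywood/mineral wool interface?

Series thermal resistances:
R_inner film = 1/(h_i·A) = 1/(10.4×36.2) = 0.002656 K/W
R_plywood = L/(kA) = 0.155/(0.12×36.2) = 0.03568 K/W
R_mineral wool = L/(kA) = 0.115/(0.0324×36.2) = 0.09805 K/W
R_dense concrete = L/(kA) = 0.165/(1.49×36.2) = 0.003059 K/W
R_total = 0.1394 K/W;  Q = ΔT/R_total = 22/0.1394 = 157.8 W
T_interface = T_inner − Q·ΣR(inner→interface) = 19 − 158×0.03834

T ≈ 13 °C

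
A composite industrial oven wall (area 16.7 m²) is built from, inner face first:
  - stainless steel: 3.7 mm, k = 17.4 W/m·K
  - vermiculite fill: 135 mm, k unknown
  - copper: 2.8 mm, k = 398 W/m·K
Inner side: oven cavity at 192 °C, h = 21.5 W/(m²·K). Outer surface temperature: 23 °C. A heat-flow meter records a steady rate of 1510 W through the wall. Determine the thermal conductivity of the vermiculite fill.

Model the wall as resistances in series:
R_inner film = 1/(h_i·A) = 1/(21.5×16.7) = 0.002785 K/W
R_stainless steel = L/(kA) = 0.0037/(17.4×16.7) = 1.273×10^-5 K/W
R_copper = L/(kA) = 0.0028/(398×16.7) = 4.213×10^-7 K/W
Sum of known resistances R_other = 0.002798 K/W
Total R = ΔT/Q = 169/1510 = 0.1119 K/W
R_vermiculite fill = R_total − R_other = 0.1091 K/W
k = L/(R·A) = 0.135/(0.1091×16.7)

k ≈ 0.0741 W/(m·K)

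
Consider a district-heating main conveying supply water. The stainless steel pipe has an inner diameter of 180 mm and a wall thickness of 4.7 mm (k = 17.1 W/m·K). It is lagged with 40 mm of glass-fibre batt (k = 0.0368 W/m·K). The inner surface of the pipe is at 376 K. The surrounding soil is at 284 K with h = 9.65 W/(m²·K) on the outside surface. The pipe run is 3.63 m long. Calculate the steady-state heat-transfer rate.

For a radial system each layer contributes R = ln(r_out/r_in)/(2πkL); films add R = 1/(hA).
R_stainless steel pipe wall = ln(94.7/90)/(2π×17.1×3.63) = 1.305×10^-4 K/W
R_glass-fibre batt = ln(134.7/94.7)/(2π×0.0368×3.63) = 0.4198 K/W
R_outer film = 1/(h_o·2πr_oL) = 1/(9.65×2π×0.1347×3.63) = 0.03373 K/W
R_total = 0.4536 K/W
Q = ΔT/R_total = 92/0.4536

Q ≈ 203 W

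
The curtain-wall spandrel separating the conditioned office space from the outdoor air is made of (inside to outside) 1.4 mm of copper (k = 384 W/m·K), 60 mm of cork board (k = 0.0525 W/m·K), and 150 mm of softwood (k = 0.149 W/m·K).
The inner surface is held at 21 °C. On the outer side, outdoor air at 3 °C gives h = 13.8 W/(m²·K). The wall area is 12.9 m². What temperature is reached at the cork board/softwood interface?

T ≈ 11.7 °C

Model the wall as resistances in series:
R_copper = L/(kA) = 0.0014/(384×12.9) = 2.826×10^-7 K/W
R_cork board = L/(kA) = 0.06/(0.0525×12.9) = 0.08859 K/W
R_softwood = L/(kA) = 0.15/(0.149×12.9) = 0.07804 K/W
R_outer film = 1/(h_o·A) = 1/(13.8×12.9) = 0.005617 K/W
R_total = 0.1723 K/W;  Q = ΔT/R_total = 18/0.1723 = 104.5 W
T_interface = T_inner − Q·ΣR(inner→interface) = 21 − 104×0.08859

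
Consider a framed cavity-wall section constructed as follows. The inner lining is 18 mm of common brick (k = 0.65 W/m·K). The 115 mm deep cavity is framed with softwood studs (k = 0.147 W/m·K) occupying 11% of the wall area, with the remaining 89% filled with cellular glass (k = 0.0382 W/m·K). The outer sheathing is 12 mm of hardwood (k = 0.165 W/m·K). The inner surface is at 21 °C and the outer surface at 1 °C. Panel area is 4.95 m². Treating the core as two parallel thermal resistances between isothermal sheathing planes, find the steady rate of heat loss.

Sheathing layers in series; stud and cavity paths in parallel between them.
R_inner = 0.018/(0.65×4.95) = 0.005594 K/W
R_stud  = 0.115/(0.147×0.11×4.95) = 1.437 K/W
R_cav   = 0.115/(0.0382×0.89×4.95) = 0.6833 K/W
1/R_core = 1/R_stud + 1/R_cav → R_core = 0.4631 K/W
R_outer = 0.012/(0.165×4.95) = 0.01469 K/W
R_total = 0.4834 K/W
Q = ΔT/R_total = 20/0.4834

Q ≈ 41.4 W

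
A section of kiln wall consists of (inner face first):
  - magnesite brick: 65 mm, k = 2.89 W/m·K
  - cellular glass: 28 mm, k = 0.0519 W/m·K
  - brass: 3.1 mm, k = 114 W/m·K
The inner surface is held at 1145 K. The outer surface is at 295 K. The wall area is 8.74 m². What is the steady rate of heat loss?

Q ≈ 13200 W

Thermal resistances in series:
R_magnesite brick = L/(kA) = 0.065/(2.89×8.74) = 0.002573 K/W
R_cellular glass = L/(kA) = 0.028/(0.0519×8.74) = 0.06173 K/W
R_brass = L/(kA) = 0.0031/(114×8.74) = 3.111×10^-6 K/W
R_total = 0.0643 K/W
Q = ΔT / R_total = 850 / 0.0643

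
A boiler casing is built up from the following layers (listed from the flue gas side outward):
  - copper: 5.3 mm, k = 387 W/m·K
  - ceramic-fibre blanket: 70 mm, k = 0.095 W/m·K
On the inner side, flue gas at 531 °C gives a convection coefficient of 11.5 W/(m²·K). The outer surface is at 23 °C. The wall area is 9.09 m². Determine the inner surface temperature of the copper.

T ≈ 477 °C

Using the resistance-network approach (series):
R_inner film = 1/(h_i·A) = 1/(11.5×9.09) = 0.009566 K/W
R_copper = L/(kA) = 0.0053/(387×9.09) = 1.507×10^-6 K/W
R_ceramic-fibre blanket = L/(kA) = 0.07/(0.095×9.09) = 0.08106 K/W
R_total = 0.09063 K/W;  Q = ΔT/R_total = 508/0.09063 = 5605 W
T_interface = T_inner − Q·ΣR(inner→interface) = 531 − 5610×0.009566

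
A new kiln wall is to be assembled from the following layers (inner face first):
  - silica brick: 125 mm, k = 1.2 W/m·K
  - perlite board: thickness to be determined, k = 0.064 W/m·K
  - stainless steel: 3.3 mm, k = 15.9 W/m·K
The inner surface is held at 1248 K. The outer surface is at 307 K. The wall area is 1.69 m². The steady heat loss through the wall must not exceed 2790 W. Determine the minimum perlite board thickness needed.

L ≈ 29.8 mm

Using the resistance-network approach (series):
R_silica brick = L/(kA) = 0.125/(1.2×1.69) = 0.06164 K/W
R_stainless steel = L/(kA) = 0.0033/(15.9×1.69) = 1.228×10^-4 K/W
Sum of the known resistances R_other = 0.06176 K/W
Required total resistance R_tot = ΔT/Q_allow = 941/2790 = 0.3373 K/W
R_perlite board = R_tot − R_other = 0.2755 K/W
L = R·k·A = 0.2755×0.064×1.69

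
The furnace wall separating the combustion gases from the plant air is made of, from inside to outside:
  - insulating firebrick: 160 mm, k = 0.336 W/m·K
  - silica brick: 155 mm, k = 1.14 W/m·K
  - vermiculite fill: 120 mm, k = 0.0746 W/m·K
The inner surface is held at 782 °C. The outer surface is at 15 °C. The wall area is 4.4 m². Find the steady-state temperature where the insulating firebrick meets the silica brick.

Thermal resistances in series:
R_insulating firebrick = L/(kA) = 0.16/(0.336×4.4) = 0.1082 K/W
R_silica brick = L/(kA) = 0.155/(1.14×4.4) = 0.0309 K/W
R_vermiculite fill = L/(kA) = 0.12/(0.0746×4.4) = 0.3656 K/W
R_total = 0.5047 K/W;  Q = ΔT/R_total = 767/0.5047 = 1520 W
T_interface = T_inner − Q·ΣR(inner→interface) = 782 − 1520×0.1082

T ≈ 618 °C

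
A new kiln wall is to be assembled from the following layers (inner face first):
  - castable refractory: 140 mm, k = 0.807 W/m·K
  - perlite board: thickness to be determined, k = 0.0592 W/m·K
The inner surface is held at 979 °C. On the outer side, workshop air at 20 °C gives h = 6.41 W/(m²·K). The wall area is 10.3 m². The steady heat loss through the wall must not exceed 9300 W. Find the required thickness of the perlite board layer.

Model the wall as resistances in series:
R_castable refractory = L/(kA) = 0.14/(0.807×10.3) = 0.01684 K/W
R_outer film = 1/(h_o·A) = 1/(6.41×10.3) = 0.01515 K/W
Sum of the known resistances R_other = 0.03199 K/W
Required total resistance R_tot = ΔT/Q_allow = 959/9300 = 0.1031 K/W
R_perlite board = R_tot − R_other = 0.07113 K/W
L = R·k·A = 0.07113×0.0592×10.3

L ≈ 43.4 mm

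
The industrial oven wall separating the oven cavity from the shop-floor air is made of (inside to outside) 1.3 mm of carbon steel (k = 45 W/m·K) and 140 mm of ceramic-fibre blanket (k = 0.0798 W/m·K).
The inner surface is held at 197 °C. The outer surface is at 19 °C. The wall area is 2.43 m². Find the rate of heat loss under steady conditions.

Thermal resistances in series:
R_carbon steel = L/(kA) = 0.0013/(45×2.43) = 1.189×10^-5 K/W
R_ceramic-fibre blanket = L/(kA) = 0.14/(0.0798×2.43) = 0.722 K/W
R_total = 0.722 K/W
Q = ΔT / R_total = 178 / 0.722

Q ≈ 247 W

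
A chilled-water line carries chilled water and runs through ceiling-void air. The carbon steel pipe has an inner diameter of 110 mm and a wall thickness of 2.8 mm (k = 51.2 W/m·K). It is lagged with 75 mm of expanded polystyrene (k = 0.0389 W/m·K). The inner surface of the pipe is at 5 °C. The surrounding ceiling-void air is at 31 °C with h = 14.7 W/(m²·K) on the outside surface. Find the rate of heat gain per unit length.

q′ ≈ 7.46 W/m

Treating each annulus and film as a series resistance:
R_carbon steel pipe wall = ln(57.8/55)/(2π×51.2×1) = 1.544×10^-4 K/W
R_expanded polystyrene = ln(132.8/57.8)/(2π×0.0389×1) = 3.403 K/W
R_outer film = 1/(h_o·2πr_oL) = 1/(14.7×2π×0.1328×1) = 0.08153 K/W
R_total = 3.485 K/W
Q = ΔT/R_total = 26/3.485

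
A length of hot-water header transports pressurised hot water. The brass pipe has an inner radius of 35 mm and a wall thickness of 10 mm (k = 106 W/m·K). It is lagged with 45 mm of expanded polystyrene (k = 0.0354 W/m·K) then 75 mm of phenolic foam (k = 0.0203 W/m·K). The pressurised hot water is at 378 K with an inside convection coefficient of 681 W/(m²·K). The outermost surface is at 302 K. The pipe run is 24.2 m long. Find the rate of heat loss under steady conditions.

For a radial system each layer contributes R = ln(r_out/r_in)/(2πkL); films add R = 1/(hA).
R_inner film = 1/(h_i·2πr₁L) = 1/(681×2π×0.035×24.2) = 2.759×10^-4 K/W
R_brass pipe wall = ln(45/35)/(2π×106×24.2) = 1.559×10^-5 K/W
R_expanded polystyrene = ln(90/45)/(2π×0.0354×24.2) = 0.1288 K/W
R_phenolic foam = ln(165/90)/(2π×0.0203×24.2) = 0.1964 K/W
R_total = 0.3254 K/W
Q = ΔT/R_total = 76/0.3254

Q ≈ 234 W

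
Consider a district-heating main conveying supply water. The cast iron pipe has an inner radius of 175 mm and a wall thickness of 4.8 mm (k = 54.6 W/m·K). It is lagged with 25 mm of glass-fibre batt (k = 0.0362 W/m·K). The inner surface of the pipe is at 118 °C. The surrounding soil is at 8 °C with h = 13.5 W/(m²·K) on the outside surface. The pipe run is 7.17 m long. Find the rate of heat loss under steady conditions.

Treating each annulus and film as a series resistance:
R_cast iron pipe wall = ln(179.8/175)/(2π×54.6×7.17) = 1.1×10^-5 K/W
R_glass-fibre batt = ln(204.8/179.8)/(2π×0.0362×7.17) = 0.07983 K/W
R_outer film = 1/(h_o·2πr_oL) = 1/(13.5×2π×0.2048×7.17) = 0.008029 K/W
R_total = 0.08787 K/W
Q = ΔT/R_total = 110/0.08787

Q ≈ 1250 W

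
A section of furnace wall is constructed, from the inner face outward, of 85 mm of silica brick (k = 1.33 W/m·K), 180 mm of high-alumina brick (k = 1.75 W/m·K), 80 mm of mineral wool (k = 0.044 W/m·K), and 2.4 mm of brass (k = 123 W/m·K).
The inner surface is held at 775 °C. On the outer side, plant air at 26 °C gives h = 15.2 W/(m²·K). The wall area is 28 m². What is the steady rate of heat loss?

Treating each layer as a thermal resistance in series:
R_silica brick = L/(kA) = 0.085/(1.33×28) = 0.002282 K/W
R_high-alumina brick = L/(kA) = 0.18/(1.75×28) = 0.003673 K/W
R_mineral wool = L/(kA) = 0.08/(0.044×28) = 0.06494 K/W
R_brass = L/(kA) = 0.0024/(123×28) = 6.969×10^-7 K/W
R_outer film = 1/(h_o·A) = 1/(15.2×28) = 0.00235 K/W
R_total = 0.07324 K/W
Q = ΔT / R_total = 749 / 0.07324

Q ≈ 10200 W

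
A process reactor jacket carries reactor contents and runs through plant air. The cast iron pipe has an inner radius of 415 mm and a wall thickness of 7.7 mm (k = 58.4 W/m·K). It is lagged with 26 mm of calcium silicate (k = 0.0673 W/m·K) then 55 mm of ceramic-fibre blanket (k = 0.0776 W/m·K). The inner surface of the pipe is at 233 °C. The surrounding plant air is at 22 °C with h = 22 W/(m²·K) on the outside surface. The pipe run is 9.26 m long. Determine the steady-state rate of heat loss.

Q ≈ 4980 W

Treating each annulus and film as a series resistance:
R_cast iron pipe wall = ln(422.7/415)/(2π×58.4×9.26) = 5.411×10^-6 K/W
R_calcium silicate = ln(448.7/422.7)/(2π×0.0673×9.26) = 0.01524 K/W
R_ceramic-fibre blanket = ln(503.7/448.7)/(2π×0.0776×9.26) = 0.02561 K/W
R_outer film = 1/(h_o·2πr_oL) = 1/(22×2π×0.5037×9.26) = 0.001551 K/W
R_total = 0.04241 K/W
Q = ΔT/R_total = 211/0.04241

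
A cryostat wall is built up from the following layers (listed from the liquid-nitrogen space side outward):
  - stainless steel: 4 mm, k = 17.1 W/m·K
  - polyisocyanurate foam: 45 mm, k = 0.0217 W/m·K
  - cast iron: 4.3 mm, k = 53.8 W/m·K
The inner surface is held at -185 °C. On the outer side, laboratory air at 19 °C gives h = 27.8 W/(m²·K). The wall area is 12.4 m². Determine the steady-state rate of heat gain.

Q ≈ 1200 W

Model the wall as resistances in series:
R_stainless steel = L/(kA) = 0.004/(17.1×12.4) = 1.886×10^-5 K/W
R_polyisocyanurate foam = L/(kA) = 0.045/(0.0217×12.4) = 0.1672 K/W
R_cast iron = L/(kA) = 0.0043/(53.8×12.4) = 6.446×10^-6 K/W
R_outer film = 1/(h_o·A) = 1/(27.8×12.4) = 0.002901 K/W
R_total = 0.1702 K/W
Q = ΔT / R_total = 204 / 0.1702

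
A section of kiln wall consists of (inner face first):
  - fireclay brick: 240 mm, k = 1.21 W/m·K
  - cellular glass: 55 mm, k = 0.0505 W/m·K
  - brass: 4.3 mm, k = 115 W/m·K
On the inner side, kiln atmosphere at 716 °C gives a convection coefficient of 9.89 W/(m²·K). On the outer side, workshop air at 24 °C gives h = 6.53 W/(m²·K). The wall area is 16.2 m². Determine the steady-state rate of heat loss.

Series thermal resistances:
R_inner film = 1/(h_i·A) = 1/(9.89×16.2) = 0.006241 K/W
R_fireclay brick = L/(kA) = 0.24/(1.21×16.2) = 0.01224 K/W
R_cellular glass = L/(kA) = 0.055/(0.0505×16.2) = 0.06723 K/W
R_brass = L/(kA) = 0.0043/(115×16.2) = 2.308×10^-6 K/W
R_outer film = 1/(h_o·A) = 1/(6.53×16.2) = 0.009453 K/W
R_total = 0.09517 K/W
Q = ΔT / R_total = 692 / 0.09517

Q ≈ 7270 W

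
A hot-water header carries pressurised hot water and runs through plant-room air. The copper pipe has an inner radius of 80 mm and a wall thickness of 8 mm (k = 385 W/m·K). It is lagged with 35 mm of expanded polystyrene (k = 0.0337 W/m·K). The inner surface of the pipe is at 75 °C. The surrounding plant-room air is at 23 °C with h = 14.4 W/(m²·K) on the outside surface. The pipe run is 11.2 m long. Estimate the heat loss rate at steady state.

Treating each annulus and film as a series resistance:
R_copper pipe wall = ln(88/80)/(2π×385×11.2) = 3.518×10^-6 K/W
R_expanded polystyrene = ln(123/88)/(2π×0.0337×11.2) = 0.1412 K/W
R_outer film = 1/(h_o·2πr_oL) = 1/(14.4×2π×0.123×11.2) = 0.008023 K/W
R_total = 0.1492 K/W
Q = ΔT/R_total = 52/0.1492

Q ≈ 348 W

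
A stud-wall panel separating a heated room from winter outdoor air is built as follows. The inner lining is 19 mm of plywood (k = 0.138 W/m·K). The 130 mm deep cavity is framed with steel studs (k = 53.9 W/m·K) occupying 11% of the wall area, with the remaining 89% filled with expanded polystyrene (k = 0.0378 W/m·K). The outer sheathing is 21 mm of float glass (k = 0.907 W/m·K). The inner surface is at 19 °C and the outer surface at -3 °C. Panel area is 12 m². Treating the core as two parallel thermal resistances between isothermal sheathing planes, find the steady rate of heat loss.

Sheathing layers in series; stud and cavity paths in parallel between them.
R_inner = 0.019/(0.138×12) = 0.01147 K/W
R_stud  = 0.13/(53.9×0.11×12) = 0.001827 K/W
R_cav   = 0.13/(0.0378×0.89×12) = 0.322 K/W
1/R_core = 1/R_stud + 1/R_cav → R_core = 0.001817 K/W
R_outer = 0.021/(0.907×12) = 0.001929 K/W
R_total = 0.01522 K/W
Q = ΔT/R_total = 22/0.01522

Q ≈ 1450 W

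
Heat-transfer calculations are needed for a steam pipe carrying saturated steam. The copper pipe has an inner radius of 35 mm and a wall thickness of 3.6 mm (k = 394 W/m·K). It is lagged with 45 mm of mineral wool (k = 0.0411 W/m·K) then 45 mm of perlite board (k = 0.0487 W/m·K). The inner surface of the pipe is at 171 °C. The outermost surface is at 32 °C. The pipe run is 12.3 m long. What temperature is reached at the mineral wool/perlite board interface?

For a radial system each layer contributes R = ln(r_out/r_in)/(2πkL); films add R = 1/(hA).
R_copper pipe wall = ln(38.6/35)/(2π×394×12.3) = 3.215×10^-6 K/W
R_mineral wool = ln(83.6/38.6)/(2π×0.0411×12.3) = 0.2433 K/W
R_perlite board = ln(128.6/83.6)/(2π×0.0487×12.3) = 0.1144 K/W
R_total = 0.3577 K/W
Q = ΔT/R_total = 139/0.3577
Q = 389 W
T_interface = T_inner − Q·ΣR(inner→interface) = 171 − 389×0.2433

T ≈ 76.5 °C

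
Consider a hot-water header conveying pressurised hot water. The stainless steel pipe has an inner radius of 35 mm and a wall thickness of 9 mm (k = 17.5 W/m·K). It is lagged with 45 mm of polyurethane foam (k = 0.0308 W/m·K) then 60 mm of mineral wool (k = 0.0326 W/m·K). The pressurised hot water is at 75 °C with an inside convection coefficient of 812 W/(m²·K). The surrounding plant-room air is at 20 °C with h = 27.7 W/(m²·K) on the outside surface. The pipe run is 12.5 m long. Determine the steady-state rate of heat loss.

Q ≈ 111 W

Treating each annulus and film as a series resistance:
R_inner film = 1/(h_i·2πr₁L) = 1/(812×2π×0.035×12.5) = 4.48×10^-4 K/W
R_stainless steel pipe wall = ln(44/35)/(2π×17.5×12.5) = 1.665×10^-4 K/W
R_polyurethane foam = ln(89/44)/(2π×0.0308×12.5) = 0.2912 K/W
R_mineral wool = ln(149/89)/(2π×0.0326×12.5) = 0.2013 K/W
R_outer film = 1/(h_o·2πr_oL) = 1/(27.7×2π×0.149×12.5) = 0.003085 K/W
R_total = 0.4962 K/W
Q = ΔT/R_total = 55/0.4962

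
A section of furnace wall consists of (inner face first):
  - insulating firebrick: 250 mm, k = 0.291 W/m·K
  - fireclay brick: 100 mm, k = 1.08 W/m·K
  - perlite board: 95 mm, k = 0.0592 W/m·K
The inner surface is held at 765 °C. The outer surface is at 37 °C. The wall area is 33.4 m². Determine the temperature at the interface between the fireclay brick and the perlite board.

T ≈ 494 °C

Thermal resistances in series:
R_insulating firebrick = L/(kA) = 0.25/(0.291×33.4) = 0.02572 K/W
R_fireclay brick = L/(kA) = 0.1/(1.08×33.4) = 0.002772 K/W
R_perlite board = L/(kA) = 0.095/(0.0592×33.4) = 0.04805 K/W
R_total = 0.07654 K/W;  Q = ΔT/R_total = 728/0.07654 = 9511 W
T_interface = T_inner − Q·ΣR(inner→interface) = 765 − 9510×0.02849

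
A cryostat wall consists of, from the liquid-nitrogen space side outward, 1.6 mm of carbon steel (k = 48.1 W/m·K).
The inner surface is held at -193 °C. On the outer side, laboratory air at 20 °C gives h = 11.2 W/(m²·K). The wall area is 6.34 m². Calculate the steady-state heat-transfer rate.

Treating each layer as a thermal resistance in series:
R_carbon steel = L/(kA) = 0.0016/(48.1×6.34) = 5.247×10^-6 K/W
R_outer film = 1/(h_o·A) = 1/(11.2×6.34) = 0.01408 K/W
R_total = 0.01409 K/W
Q = ΔT / R_total = 213 / 0.01409

Q ≈ 15100 W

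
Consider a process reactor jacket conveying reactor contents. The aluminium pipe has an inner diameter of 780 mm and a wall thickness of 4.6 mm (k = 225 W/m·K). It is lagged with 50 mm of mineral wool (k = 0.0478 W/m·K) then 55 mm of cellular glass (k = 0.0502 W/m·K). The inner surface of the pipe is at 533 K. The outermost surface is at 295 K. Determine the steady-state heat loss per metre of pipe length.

For a radial system each layer contributes R = ln(r_out/r_in)/(2πkL); films add R = 1/(hA).
R_aluminium pipe wall = ln(394.6/390)/(2π×225×1) = 8.294×10^-6 K/W
R_mineral wool = ln(444.6/394.6)/(2π×0.0478×1) = 0.3972 K/W
R_cellular glass = ln(499.6/444.6)/(2π×0.0502×1) = 0.3698 K/W
R_total = 0.767 K/W
Q = ΔT/R_total = 238/0.767

q′ ≈ 310 W/m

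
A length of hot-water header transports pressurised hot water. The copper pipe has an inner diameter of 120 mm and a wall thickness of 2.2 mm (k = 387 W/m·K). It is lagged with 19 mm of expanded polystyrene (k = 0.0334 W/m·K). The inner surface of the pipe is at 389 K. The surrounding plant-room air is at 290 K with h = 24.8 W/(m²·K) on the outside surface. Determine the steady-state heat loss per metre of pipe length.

Per-layer cylindrical resistances, series-summed:
R_copper pipe wall = ln(62.2/60)/(2π×387×1) = 1.481×10^-5 K/W
R_expanded polystyrene = ln(81.2/62.2)/(2π×0.0334×1) = 1.27 K/W
R_outer film = 1/(h_o·2πr_oL) = 1/(24.8×2π×0.0812×1) = 0.07903 K/W
R_total = 1.349 K/W
Q = ΔT/R_total = 99/1.349

q′ ≈ 73.4 W/m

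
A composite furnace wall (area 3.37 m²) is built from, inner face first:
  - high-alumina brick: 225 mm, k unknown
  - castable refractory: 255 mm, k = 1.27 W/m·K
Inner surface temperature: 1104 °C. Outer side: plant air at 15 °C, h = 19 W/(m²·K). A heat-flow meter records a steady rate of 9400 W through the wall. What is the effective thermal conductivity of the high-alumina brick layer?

Series thermal resistances:
R_castable refractory = L/(kA) = 0.255/(1.27×3.37) = 0.05958 K/W
R_outer film = 1/(h_o·A) = 1/(19×3.37) = 0.01562 K/W
Sum of known resistances R_other = 0.0752 K/W
Total R = ΔT/Q = 1089/9400 = 0.1159 K/W
R_high-alumina brick = R_total − R_other = 0.04065 K/W
k = L/(R·A) = 0.225/(0.04065×3.37)

k ≈ 1.64 W/(m·K)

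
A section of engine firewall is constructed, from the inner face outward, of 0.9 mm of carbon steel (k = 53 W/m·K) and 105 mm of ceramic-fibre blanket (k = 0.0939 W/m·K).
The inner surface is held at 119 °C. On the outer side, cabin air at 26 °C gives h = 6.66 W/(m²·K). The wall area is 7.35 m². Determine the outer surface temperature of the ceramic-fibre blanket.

T ≈ 37 °C

Treating each layer as a thermal resistance in series:
R_carbon steel = L/(kA) = 0.0009/(53×7.35) = 2.31×10^-6 K/W
R_ceramic-fibre blanket = L/(kA) = 0.105/(0.0939×7.35) = 0.1521 K/W
R_outer film = 1/(h_o·A) = 1/(6.66×7.35) = 0.02043 K/W
R_total = 0.1726 K/W;  Q = ΔT/R_total = 93/0.1726 = 538.9 W
T_interface = T_inner − Q·ΣR(inner→interface) = 119 − 539×0.1521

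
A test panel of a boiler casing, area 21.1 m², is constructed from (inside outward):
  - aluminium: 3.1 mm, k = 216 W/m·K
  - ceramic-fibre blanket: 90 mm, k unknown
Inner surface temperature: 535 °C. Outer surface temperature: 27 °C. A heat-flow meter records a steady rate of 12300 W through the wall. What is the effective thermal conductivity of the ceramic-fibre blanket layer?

k ≈ 0.103 W/(m·K)

Thermal resistances in series:
R_aluminium = L/(kA) = 0.0031/(216×21.1) = 6.802×10^-7 K/W
Sum of known resistances R_other = 6.802×10^-7 K/W
Total R = ΔT/Q = 508/12300 = 0.0413 K/W
R_ceramic-fibre blanket = R_total − R_other = 0.0413 K/W
k = L/(R·A) = 0.09/(0.0413×21.1)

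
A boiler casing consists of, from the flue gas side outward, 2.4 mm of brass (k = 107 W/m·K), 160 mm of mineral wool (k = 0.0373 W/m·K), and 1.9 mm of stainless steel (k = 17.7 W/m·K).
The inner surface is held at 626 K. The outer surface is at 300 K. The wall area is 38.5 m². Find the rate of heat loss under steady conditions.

Q ≈ 2930 W

Model the wall as resistances in series:
R_brass = L/(kA) = 0.0024/(107×38.5) = 5.826×10^-7 K/W
R_mineral wool = L/(kA) = 0.16/(0.0373×38.5) = 0.1114 K/W
R_stainless steel = L/(kA) = 0.0019/(17.7×38.5) = 2.788×10^-6 K/W
R_total = 0.1114 K/W
Q = ΔT / R_total = 326 / 0.1114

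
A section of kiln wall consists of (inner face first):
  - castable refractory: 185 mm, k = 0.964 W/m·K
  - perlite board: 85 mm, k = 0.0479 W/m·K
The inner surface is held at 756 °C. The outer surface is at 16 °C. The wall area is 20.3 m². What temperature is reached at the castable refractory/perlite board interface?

Treating each layer as a thermal resistance in series:
R_castable refractory = L/(kA) = 0.185/(0.964×20.3) = 0.009454 K/W
R_perlite board = L/(kA) = 0.085/(0.0479×20.3) = 0.08742 K/W
R_total = 0.09687 K/W;  Q = ΔT/R_total = 740/0.09687 = 7639 W
T_interface = T_inner − Q·ΣR(inner→interface) = 756 − 7640×0.009454

T ≈ 684 °C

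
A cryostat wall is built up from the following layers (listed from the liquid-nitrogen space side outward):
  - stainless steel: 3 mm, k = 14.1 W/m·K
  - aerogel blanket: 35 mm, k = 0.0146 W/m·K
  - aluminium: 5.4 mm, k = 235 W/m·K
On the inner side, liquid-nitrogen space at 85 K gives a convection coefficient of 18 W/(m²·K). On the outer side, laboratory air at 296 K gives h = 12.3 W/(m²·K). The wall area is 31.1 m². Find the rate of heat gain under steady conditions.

Thermal resistances in series:
R_inner film = 1/(h_i·A) = 1/(18×31.1) = 0.001786 K/W
R_stainless steel = L/(kA) = 0.003/(14.1×31.1) = 6.841×10^-6 K/W
R_aerogel blanket = L/(kA) = 0.035/(0.0146×31.1) = 0.07708 K/W
R_aluminium = L/(kA) = 0.0054/(235×31.1) = 7.389×10^-7 K/W
R_outer film = 1/(h_o·A) = 1/(12.3×31.1) = 0.002614 K/W
R_total = 0.08149 K/W
Q = ΔT / R_total = 211 / 0.08149

Q ≈ 2590 W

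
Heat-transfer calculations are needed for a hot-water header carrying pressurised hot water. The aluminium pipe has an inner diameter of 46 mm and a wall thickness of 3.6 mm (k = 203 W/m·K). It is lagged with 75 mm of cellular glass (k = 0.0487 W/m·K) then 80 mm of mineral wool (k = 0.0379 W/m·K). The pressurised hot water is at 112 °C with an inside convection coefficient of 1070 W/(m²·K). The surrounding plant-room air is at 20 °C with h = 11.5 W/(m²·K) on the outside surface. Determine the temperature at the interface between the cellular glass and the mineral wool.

T ≈ 53.5 °C

Radial resistances (cylindrical: R_cond = ln(r_o/r_i)/(2πkL), R_conv = 1/(h·2πrL)):
R_inner film = 1/(h_i·2πr₁L) = 1/(1070×2π×0.023×1) = 0.006467 K/W
R_aluminium pipe wall = ln(26.6/23)/(2π×203×1) = 1.14×10^-4 K/W
R_cellular glass = ln(101.6/26.6)/(2π×0.0487×1) = 4.38 K/W
R_mineral wool = ln(181.6/101.6)/(2π×0.0379×1) = 2.439 K/W
R_outer film = 1/(h_o·2πr_oL) = 1/(11.5×2π×0.1816×1) = 0.07621 K/W
R_total = 6.901 K/W
Q = ΔT/R_total = 92/6.901
Q = 13.3 W/m
T_interface = T_inner − Q·ΣR(inner→interface) = 112 − 13.3×4.386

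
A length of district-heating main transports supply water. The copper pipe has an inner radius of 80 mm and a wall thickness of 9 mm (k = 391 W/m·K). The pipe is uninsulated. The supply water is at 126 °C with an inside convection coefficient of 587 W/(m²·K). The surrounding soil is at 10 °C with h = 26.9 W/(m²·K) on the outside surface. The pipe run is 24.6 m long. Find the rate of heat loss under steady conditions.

Q ≈ 40800 W

Radial resistances (cylindrical: R_cond = ln(r_o/r_i)/(2πkL), R_conv = 1/(h·2πrL)):
R_inner film = 1/(h_i·2πr₁L) = 1/(587×2π×0.08×24.6) = 1.378×10^-4 K/W
R_copper pipe wall = ln(89/80)/(2π×391×24.6) = 1.764×10^-6 K/W
R_outer film = 1/(h_o·2πr_oL) = 1/(26.9×2π×0.089×24.6) = 0.002702 K/W
R_total = 0.002842 K/W
Q = ΔT/R_total = 116/0.002842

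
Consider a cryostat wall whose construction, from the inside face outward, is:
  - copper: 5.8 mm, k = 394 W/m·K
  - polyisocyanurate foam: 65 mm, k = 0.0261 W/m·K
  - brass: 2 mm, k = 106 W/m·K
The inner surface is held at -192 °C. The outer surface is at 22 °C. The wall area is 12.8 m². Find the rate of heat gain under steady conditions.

Thermal resistances in series:
R_copper = L/(kA) = 0.0058/(394×12.8) = 1.15×10^-6 K/W
R_polyisocyanurate foam = L/(kA) = 0.065/(0.0261×12.8) = 0.1946 K/W
R_brass = L/(kA) = 0.002/(106×12.8) = 1.474×10^-6 K/W
R_total = 0.1946 K/W
Q = ΔT / R_total = 214 / 0.1946

Q ≈ 1100 W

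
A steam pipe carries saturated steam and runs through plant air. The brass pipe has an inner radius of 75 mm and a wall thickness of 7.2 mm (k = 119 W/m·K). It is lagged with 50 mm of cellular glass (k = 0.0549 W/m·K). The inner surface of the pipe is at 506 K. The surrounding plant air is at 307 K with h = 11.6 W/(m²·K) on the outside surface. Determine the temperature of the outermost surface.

For a radial system each layer contributes R = ln(r_out/r_in)/(2πkL); films add R = 1/(hA).
R_brass pipe wall = ln(82.2/75)/(2π×119×1) = 1.226×10^-4 K/W
R_cellular glass = ln(132.2/82.2)/(2π×0.0549×1) = 1.377 K/W
R_outer film = 1/(h_o·2πr_oL) = 1/(11.6×2π×0.1322×1) = 0.1038 K/W
R_total = 1.481 K/W
Q = ΔT/R_total = 199/1.481
Q = 134 W/m
T_interface = T_inner − Q·ΣR(inner→interface) = 506 − 134×1.378

T ≈ 321 K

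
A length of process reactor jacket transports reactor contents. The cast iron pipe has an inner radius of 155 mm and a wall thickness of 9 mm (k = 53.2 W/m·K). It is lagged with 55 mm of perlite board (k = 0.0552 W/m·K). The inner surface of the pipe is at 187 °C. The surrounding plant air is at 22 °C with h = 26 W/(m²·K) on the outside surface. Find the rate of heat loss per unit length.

q′ ≈ 191 W/m

Cylindrical conduction, so R = ln(r₂/r₁)/(2πkL) per layer, in series:
R_cast iron pipe wall = ln(164/155)/(2π×53.2×1) = 1.689×10^-4 K/W
R_perlite board = ln(219/164)/(2π×0.0552×1) = 0.8338 K/W
R_outer film = 1/(h_o·2πr_oL) = 1/(26×2π×0.219×1) = 0.02795 K/W
R_total = 0.862 K/W
Q = ΔT/R_total = 165/0.862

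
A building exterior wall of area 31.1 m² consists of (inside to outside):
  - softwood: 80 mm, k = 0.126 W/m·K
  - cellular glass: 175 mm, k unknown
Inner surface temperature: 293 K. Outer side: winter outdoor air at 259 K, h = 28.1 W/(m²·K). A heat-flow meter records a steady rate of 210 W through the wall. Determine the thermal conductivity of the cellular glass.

k ≈ 0.0401 W/(m·K)

Thermal resistances in series:
R_softwood = L/(kA) = 0.08/(0.126×31.1) = 0.02042 K/W
R_outer film = 1/(h_o·A) = 1/(28.1×31.1) = 0.001144 K/W
Sum of known resistances R_other = 0.02156 K/W
Total R = ΔT/Q = 34/210 = 0.1619 K/W
R_cellular glass = R_total − R_other = 0.1403 K/W
k = L/(R·A) = 0.175/(0.1403×31.1)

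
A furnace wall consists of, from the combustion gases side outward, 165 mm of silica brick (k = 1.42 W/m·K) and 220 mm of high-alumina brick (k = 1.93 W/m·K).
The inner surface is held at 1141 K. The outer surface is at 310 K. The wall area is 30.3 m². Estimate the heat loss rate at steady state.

Q ≈ 109000 W

Thermal resistances in series:
R_silica brick = L/(kA) = 0.165/(1.42×30.3) = 0.003835 K/W
R_high-alumina brick = L/(kA) = 0.22/(1.93×30.3) = 0.003762 K/W
R_total = 0.007597 K/W
Q = ΔT / R_total = 831 / 0.007597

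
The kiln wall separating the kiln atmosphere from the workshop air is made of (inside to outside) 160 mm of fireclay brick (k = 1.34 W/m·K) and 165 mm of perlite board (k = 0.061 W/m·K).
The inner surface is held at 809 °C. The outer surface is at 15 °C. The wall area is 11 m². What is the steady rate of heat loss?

Q ≈ 3090 W

Model the wall as resistances in series:
R_fireclay brick = L/(kA) = 0.16/(1.34×11) = 0.01085 K/W
R_perlite board = L/(kA) = 0.165/(0.061×11) = 0.2459 K/W
R_total = 0.2568 K/W
Q = ΔT / R_total = 794 / 0.2568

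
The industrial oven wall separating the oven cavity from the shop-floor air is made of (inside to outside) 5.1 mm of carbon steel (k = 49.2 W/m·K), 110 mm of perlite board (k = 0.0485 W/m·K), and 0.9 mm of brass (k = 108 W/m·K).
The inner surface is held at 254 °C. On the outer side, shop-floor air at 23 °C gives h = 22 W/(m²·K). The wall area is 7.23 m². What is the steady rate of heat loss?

Thermal resistances in series:
R_carbon steel = L/(kA) = 0.0051/(49.2×7.23) = 1.434×10^-5 K/W
R_perlite board = L/(kA) = 0.11/(0.0485×7.23) = 0.3137 K/W
R_brass = L/(kA) = 0.0009/(108×7.23) = 1.153×10^-6 K/W
R_outer film = 1/(h_o·A) = 1/(22×7.23) = 0.006287 K/W
R_total = 0.32 K/W
Q = ΔT / R_total = 231 / 0.32

Q ≈ 722 W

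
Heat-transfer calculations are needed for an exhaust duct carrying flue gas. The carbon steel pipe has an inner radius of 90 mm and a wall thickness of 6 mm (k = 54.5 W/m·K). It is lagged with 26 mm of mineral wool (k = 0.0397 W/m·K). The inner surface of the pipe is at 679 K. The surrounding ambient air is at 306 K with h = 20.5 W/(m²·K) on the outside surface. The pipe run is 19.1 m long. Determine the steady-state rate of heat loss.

Treating each annulus and film as a series resistance:
R_carbon steel pipe wall = ln(96/90)/(2π×54.5×19.1) = 9.868×10^-6 K/W
R_mineral wool = ln(122/96)/(2π×0.0397×19.1) = 0.05031 K/W
R_outer film = 1/(h_o·2πr_oL) = 1/(20.5×2π×0.122×19.1) = 0.003332 K/W
R_total = 0.05365 K/W
Q = ΔT/R_total = 373/0.05365

Q ≈ 6950 W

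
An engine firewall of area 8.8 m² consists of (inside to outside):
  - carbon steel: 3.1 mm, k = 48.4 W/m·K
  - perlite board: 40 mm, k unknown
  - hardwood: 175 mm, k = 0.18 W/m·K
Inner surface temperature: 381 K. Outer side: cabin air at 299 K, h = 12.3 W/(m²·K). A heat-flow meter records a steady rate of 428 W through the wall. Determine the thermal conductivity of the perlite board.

k ≈ 0.0633 W/(m·K)

Series thermal resistances:
R_carbon steel = L/(kA) = 0.0031/(48.4×8.8) = 7.278×10^-6 K/W
R_hardwood = L/(kA) = 0.175/(0.18×8.8) = 0.1105 K/W
R_outer film = 1/(h_o·A) = 1/(12.3×8.8) = 0.009239 K/W
Sum of known resistances R_other = 0.1197 K/W
Total R = ΔT/Q = 82/428 = 0.1916 K/W
R_perlite board = R_total − R_other = 0.07186 K/W
k = L/(R·A) = 0.04/(0.07186×8.8)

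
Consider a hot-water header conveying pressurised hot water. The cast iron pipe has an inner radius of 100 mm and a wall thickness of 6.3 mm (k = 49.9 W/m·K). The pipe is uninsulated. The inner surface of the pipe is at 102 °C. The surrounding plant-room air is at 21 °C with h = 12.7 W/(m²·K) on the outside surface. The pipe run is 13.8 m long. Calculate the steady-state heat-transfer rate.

Q ≈ 9470 W

Radial resistances (cylindrical: R_cond = ln(r_o/r_i)/(2πkL), R_conv = 1/(h·2πrL)):
R_cast iron pipe wall = ln(106.3/100)/(2π×49.9×13.8) = 1.412×10^-5 K/W
R_outer film = 1/(h_o·2πr_oL) = 1/(12.7×2π×0.1063×13.8) = 0.008543 K/W
R_total = 0.008557 K/W
Q = ΔT/R_total = 81/0.008557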